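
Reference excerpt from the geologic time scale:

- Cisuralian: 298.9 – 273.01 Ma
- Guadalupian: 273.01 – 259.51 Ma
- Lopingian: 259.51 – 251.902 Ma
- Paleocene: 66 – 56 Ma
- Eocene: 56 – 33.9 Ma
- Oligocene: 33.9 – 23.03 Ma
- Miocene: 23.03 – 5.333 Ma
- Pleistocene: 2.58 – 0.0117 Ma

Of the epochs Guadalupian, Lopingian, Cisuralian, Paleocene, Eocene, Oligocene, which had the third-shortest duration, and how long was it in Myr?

Oligocene, 10.87 million years

Start − end for each: Guadalupian 273.01 − 259.51 = 13.5; Lopingian 259.51 − 251.902 = 7.608; Cisuralian 298.9 − 273.01 = 25.89; Paleocene 66 − 56 = 10; Eocene 56 − 33.9 = 22.1; Oligocene 33.9 − 23.03 = 10.87.
Ranking these from shortest: Lopingian < Paleocene < Oligocene < Guadalupian < Eocene < Cisuralian.
Position 3 in that ranking is Oligocene, which lasted 10.87 Myr.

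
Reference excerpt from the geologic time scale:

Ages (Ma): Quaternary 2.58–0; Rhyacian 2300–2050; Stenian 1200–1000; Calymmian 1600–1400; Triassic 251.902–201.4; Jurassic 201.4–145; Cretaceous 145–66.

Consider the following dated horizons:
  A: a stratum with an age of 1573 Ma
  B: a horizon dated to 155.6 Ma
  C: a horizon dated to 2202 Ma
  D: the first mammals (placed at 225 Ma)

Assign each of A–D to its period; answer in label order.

A: 1573 Ma lies in 1600–1400 Ma, so Calymmian.
B: 155.6 Ma lies in 201.4–145 Ma, so Jurassic.
C: 2202 Ma lies in 2300–2050 Ma, so Rhyacian.
D: 225 Ma lies in 251.902–201.4 Ma, so Triassic.

A — Calymmian; B — Jurassic; C — Rhyacian; D — Triassic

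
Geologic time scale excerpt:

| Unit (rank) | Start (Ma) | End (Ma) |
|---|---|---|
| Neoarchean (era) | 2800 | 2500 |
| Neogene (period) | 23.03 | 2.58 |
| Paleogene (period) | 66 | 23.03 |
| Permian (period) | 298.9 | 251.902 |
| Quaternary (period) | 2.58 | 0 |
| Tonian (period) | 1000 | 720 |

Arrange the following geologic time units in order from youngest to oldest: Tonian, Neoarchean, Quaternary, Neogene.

Quaternary, Neogene, Tonian, Neoarchean

The oldest of these is Neoarchean (starts 2800 Ma) and the youngest is Quaternary (ends 0 Ma).
In between, by decreasing start age: Tonian (1000), Neogene (23.03).
Listing youngest first means reversing that sequence.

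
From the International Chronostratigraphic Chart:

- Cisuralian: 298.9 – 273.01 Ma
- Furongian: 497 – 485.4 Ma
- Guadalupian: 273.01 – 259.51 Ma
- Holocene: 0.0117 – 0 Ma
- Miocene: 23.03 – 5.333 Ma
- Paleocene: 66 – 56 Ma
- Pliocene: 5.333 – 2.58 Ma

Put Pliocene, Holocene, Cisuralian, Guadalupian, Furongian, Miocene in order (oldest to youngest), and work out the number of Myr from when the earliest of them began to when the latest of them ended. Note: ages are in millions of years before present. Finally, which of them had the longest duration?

From the excerpt: Pliocene 5.333–2.58; Holocene 0.0117–0; Cisuralian 298.9–273.01; Guadalupian 273.01–259.51; Furongian 497–485.4; Miocene 23.03–5.333 (Ma).
Larger Ma is earlier, so the oldest is Furongian and the youngest is Holocene; oldest to youngest: Furongian, Cisuralian, Guadalupian, Miocene, Pliocene, Holocene.
Oldest start 497 minus youngest end 0 gives 497 Myr overall.
Individual lengths (start − end): Miocene 17.697; Pliocene 2.753; Guadalupian 13.5; Furongian 11.6; Cisuralian 25.89; Holocene 0.0117. The largest is Cisuralian at 25.89 Myr.

Furongian, Cisuralian, Guadalupian, Miocene, Pliocene, Holocene; total span 497 Myr; longest is Cisuralian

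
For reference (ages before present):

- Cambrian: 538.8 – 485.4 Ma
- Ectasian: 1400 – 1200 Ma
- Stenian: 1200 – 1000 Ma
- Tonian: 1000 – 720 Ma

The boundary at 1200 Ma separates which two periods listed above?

The Ectasian ends at 1200 Ma and the Stenian begins at 1200 Ma, so they share that boundary.

Ectasian and Stenian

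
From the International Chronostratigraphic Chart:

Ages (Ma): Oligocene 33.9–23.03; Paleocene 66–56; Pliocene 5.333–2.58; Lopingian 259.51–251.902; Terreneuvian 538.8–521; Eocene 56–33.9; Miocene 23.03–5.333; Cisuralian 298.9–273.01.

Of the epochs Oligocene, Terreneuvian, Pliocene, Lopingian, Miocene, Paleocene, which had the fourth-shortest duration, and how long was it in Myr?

Oligocene, 10.87 million years

Durations: Oligocene 10.87; Terreneuvian 17.8; Pliocene 2.753; Lopingian 7.608; Miocene 17.697; Paleocene 10 Myr.
Sorted shortest-first: Pliocene (2.753), Lopingian (7.608), Paleocene (10), Oligocene (10.87), Miocene (17.697), Terreneuvian (17.8).
The fourth shortest is Oligocene at 10.87 Myr.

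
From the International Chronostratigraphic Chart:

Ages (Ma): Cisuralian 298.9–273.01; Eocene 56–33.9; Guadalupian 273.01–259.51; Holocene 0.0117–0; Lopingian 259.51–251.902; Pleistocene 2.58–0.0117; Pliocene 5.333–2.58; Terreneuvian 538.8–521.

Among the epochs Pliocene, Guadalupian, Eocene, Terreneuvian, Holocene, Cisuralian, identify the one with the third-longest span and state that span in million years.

Start − end for each: Pliocene 5.333 − 2.58 = 2.753; Guadalupian 273.01 − 259.51 = 13.5; Eocene 56 − 33.9 = 22.1; Terreneuvian 538.8 − 521 = 17.8; Holocene 0.0117 − 0 = 0.0117; Cisuralian 298.9 − 273.01 = 25.89.
Ranking these from longest: Cisuralian > Eocene > Terreneuvian > Guadalupian > Pliocene > Holocene.
Position 3 in that ranking is Terreneuvian, which lasted 17.8 Myr.

Terreneuvian, 17.8 million years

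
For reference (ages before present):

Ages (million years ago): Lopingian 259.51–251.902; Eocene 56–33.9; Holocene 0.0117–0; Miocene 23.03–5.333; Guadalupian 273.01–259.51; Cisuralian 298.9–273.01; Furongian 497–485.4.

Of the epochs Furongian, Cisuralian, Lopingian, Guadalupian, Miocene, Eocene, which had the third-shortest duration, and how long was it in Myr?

Durations: Furongian 11.6; Cisuralian 25.89; Lopingian 7.608; Guadalupian 13.5; Miocene 17.697; Eocene 22.1 Myr.
Sorted shortest-first: Lopingian (7.608), Furongian (11.6), Guadalupian (13.5), Miocene (17.697), Eocene (22.1), Cisuralian (25.89).
The third shortest is Guadalupian at 13.5 Myr.

Guadalupian, 13.5 million years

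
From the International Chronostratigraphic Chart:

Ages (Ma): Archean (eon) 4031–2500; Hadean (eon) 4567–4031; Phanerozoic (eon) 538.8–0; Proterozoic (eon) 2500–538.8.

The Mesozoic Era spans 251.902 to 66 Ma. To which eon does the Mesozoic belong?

Phanerozoic

The Mesozoic (251.902–66 Ma) lies entirely within 538.8–0 Ma, the Phanerozoic Eon.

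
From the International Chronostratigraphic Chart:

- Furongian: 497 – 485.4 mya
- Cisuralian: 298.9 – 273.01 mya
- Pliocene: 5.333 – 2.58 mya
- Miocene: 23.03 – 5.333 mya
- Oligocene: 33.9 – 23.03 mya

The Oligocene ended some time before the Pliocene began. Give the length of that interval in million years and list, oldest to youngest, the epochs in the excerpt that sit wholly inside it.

The Oligocene closes at 23.03 Ma and the Pliocene opens at 5.333 Ma, so the interval is 23.03 − 5.333 = 17.697 Myr.
An epoch fits inside if it starts at or after 23.03 Ma and ends at or before 5.333 Ma; oldest first that gives Miocene.

17.697 million years; Miocene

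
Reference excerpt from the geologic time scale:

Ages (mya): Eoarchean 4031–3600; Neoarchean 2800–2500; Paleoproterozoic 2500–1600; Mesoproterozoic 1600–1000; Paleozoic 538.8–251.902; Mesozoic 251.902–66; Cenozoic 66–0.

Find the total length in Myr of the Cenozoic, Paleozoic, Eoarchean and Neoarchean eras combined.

Each duration: Cenozoic = 66; Paleozoic = 286.898; Eoarchean = 431; Neoarchean = 300.
Sum: 66 + 286.898 + 431 + 300 = 1083.898 Myr.

1083.898 million years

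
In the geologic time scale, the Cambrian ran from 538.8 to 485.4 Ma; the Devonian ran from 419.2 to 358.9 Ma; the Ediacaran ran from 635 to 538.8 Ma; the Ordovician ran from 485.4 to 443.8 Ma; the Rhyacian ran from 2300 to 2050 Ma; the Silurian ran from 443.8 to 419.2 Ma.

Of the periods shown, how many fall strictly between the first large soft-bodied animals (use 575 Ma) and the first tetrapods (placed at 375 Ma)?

3

575 Ma sits inside the Ediacaran (635–538.8) and 375 Ma inside the Devonian (419.2–358.9); neither of those is wholly between the two dates.
The listed periods lying completely between them are Cambrian, Ordovician, Silurian — 3 in all.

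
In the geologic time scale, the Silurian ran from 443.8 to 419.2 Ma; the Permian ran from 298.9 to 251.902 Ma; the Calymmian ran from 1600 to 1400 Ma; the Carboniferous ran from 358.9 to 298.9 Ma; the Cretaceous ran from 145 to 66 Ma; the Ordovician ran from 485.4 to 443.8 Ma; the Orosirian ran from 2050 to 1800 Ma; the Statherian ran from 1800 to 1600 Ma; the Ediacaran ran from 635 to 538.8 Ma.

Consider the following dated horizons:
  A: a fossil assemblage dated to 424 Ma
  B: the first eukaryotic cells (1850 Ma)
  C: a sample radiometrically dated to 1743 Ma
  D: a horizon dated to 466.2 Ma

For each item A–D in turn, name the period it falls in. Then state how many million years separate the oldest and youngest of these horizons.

A — Silurian; B — Orosirian; C — Statherian; D — Ordovician; span 1426 million years

Match each age against the start–end ranges in the excerpt: A = 424 Ma → Silurian (443.8–419.2); B = 1850 Ma → Orosirian (2050–1800); C = 1743 Ma → Statherian (1800–1600); D = 466.2 Ma → Ordovician (485.4–443.8).
The largest age is 1850 Ma and the smallest is 424 Ma; their difference is 1426 Myr.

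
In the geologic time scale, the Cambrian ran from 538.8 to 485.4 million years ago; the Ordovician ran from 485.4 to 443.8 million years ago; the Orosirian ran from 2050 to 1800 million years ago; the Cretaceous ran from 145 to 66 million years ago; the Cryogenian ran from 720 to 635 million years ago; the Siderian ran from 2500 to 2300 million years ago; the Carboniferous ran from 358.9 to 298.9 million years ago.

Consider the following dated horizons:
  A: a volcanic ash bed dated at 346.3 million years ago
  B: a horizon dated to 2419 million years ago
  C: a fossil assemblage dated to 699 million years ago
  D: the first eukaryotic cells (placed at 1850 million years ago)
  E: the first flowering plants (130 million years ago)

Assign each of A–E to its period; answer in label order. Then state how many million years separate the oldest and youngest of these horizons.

A — Carboniferous; B — Siderian; C — Cryogenian; D — Orosirian; E — Cretaceous; span 2289 million years

Match each age against the start–end ranges in the excerpt: A = 346.3 Ma → Carboniferous (358.9–298.9); B = 2419 Ma → Siderian (2500–2300); C = 699 Ma → Cryogenian (720–635); D = 1850 Ma → Orosirian (2050–1800); E = 130 Ma → Cretaceous (145–66).
The largest age is 2419 Ma and the smallest is 130 Ma; their difference is 2289 Myr.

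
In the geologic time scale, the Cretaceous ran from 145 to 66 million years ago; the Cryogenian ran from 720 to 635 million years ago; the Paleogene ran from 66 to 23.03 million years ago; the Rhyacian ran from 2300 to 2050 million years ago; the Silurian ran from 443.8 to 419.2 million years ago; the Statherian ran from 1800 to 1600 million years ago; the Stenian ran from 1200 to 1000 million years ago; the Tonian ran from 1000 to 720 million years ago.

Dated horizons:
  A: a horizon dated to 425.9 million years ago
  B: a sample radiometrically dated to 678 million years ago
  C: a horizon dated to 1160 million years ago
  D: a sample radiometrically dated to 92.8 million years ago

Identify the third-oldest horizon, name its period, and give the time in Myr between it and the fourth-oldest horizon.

Sorted oldest-first by Ma: C (1160), B (678), A (425.9), D (92.8).
The third oldest is A at 425.9 Ma, which lies in 443.8–419.2 Ma: the Silurian.
The fourth oldest is D at 92.8 Ma; separation = |425.9 − 92.8| = 333.1 Myr.

A, in the Silurian; 333.1 million years to D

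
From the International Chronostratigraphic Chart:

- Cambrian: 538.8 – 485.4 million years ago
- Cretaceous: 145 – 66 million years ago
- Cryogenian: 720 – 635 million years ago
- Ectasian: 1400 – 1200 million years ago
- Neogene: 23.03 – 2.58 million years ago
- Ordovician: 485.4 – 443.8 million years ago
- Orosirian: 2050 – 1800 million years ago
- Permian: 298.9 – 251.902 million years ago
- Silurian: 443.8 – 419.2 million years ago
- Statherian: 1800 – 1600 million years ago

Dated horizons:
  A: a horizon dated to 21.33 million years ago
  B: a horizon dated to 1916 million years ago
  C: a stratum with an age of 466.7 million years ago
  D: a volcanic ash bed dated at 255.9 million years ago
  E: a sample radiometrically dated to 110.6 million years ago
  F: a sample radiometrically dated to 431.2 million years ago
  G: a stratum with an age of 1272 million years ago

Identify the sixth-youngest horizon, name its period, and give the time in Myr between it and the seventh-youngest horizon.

G, in the Ectasian; 644 million years to B

Smaller Ma means younger, so youngest first: A 21.33 < E 110.6 < D 255.9 < F 431.2 < C 466.7 < G 1272 < B 1916.
Counting 6 along gives G (1272 Ma); the excerpt puts that inside the Ectasian, 1400–1200 Ma.
Next in line is B (1916 Ma), and 1916 − 1272 = 644 Myr.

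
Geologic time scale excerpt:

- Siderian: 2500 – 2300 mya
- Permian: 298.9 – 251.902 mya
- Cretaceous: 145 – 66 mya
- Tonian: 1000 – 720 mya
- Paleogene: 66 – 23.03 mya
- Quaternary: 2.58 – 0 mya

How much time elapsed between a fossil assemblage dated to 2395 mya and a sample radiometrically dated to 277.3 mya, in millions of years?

2117.7 million years

2395 − 277.3 = 2117.7 million years.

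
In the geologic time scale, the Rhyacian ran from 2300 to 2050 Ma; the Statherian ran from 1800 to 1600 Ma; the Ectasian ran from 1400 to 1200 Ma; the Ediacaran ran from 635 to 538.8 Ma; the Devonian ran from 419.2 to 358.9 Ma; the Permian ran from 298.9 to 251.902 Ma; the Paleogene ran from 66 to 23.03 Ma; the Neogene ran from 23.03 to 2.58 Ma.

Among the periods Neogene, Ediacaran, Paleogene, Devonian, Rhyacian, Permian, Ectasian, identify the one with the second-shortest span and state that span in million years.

Durations: Neogene 20.45; Ediacaran 96.2; Paleogene 42.97; Devonian 60.3; Rhyacian 250; Permian 46.998; Ectasian 200 Myr.
Sorted shortest-first: Neogene (20.45), Paleogene (42.97), Permian (46.998), Devonian (60.3), Ediacaran (96.2), Ectasian (200), Rhyacian (250).
The second shortest is Paleogene at 42.97 Myr.

Paleogene, 42.97 million years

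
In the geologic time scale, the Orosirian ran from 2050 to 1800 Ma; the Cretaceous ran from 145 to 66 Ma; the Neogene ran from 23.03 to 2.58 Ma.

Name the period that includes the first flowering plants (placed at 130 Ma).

130 Ma lies between 145 and 66 Ma, so it falls in the Cretaceous.

Cretaceous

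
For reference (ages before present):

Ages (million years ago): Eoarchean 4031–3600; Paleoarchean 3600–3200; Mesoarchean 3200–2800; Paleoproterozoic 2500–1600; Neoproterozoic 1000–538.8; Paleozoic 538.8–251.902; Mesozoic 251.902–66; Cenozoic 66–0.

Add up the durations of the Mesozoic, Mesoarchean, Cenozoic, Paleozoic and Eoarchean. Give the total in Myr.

Each duration: Mesozoic = 185.902; Mesoarchean = 400; Cenozoic = 66; Paleozoic = 286.898; Eoarchean = 431.
Sum: 185.902 + 400 + 66 + 286.898 + 431 = 1369.8 Myr.

1369.8 million years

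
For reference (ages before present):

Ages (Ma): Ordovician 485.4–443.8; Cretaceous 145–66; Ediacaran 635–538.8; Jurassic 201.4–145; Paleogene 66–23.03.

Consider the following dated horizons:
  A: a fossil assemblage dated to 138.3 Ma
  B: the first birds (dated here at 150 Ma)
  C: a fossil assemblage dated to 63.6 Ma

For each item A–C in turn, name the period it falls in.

Match each age against the start–end ranges in the excerpt: A = 138.3 Ma → Cretaceous (145–66); B = 150 Ma → Jurassic (201.4–145); C = 63.6 Ma → Paleogene (66–23.03).

A — Cretaceous; B — Jurassic; C — Paleogene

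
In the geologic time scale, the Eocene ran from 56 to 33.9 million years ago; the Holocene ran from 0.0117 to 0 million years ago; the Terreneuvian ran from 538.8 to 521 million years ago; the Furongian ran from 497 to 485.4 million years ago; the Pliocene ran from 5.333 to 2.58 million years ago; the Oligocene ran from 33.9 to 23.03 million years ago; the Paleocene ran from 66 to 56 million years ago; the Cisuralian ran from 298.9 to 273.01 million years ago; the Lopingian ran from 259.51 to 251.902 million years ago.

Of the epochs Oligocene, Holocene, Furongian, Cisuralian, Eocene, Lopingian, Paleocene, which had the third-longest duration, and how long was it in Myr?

Furongian, 11.6 million years

Start − end for each: Oligocene 33.9 − 23.03 = 10.87; Holocene 0.0117 − 0 = 0.0117; Furongian 497 − 485.4 = 11.6; Cisuralian 298.9 − 273.01 = 25.89; Eocene 56 − 33.9 = 22.1; Lopingian 259.51 − 251.902 = 7.608; Paleocene 66 − 56 = 10.
Ranking these from longest: Cisuralian > Eocene > Furongian > Oligocene > Paleocene > Lopingian > Holocene.
Position 3 in that ranking is Furongian, which lasted 11.6 Myr.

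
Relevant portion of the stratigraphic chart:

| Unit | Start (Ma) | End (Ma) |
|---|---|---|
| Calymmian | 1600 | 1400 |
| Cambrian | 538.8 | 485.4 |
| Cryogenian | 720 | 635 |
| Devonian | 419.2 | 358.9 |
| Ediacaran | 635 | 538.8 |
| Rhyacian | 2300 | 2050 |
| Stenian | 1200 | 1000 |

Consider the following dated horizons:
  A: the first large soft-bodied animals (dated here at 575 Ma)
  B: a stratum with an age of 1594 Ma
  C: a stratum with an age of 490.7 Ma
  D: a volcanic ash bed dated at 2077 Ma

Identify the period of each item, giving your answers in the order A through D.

A — Ediacaran; B — Calymmian; C — Cambrian; D — Rhyacian

A: 575 Ma lies in 635–538.8 Ma, so Ediacaran.
B: 1594 Ma lies in 1600–1400 Ma, so Calymmian.
C: 490.7 Ma lies in 538.8–485.4 Ma, so Cambrian.
D: 2077 Ma lies in 2300–2050 Ma, so Rhyacian.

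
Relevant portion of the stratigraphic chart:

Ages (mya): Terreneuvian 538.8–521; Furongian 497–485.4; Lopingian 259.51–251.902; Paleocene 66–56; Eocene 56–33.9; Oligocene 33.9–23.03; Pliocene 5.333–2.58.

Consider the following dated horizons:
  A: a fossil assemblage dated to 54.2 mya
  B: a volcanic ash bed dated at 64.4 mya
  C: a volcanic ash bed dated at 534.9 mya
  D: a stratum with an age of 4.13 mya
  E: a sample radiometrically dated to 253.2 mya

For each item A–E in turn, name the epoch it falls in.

Match each age against the start–end ranges in the excerpt: A = 54.2 Ma → Eocene (56–33.9); B = 64.4 Ma → Paleocene (66–56); C = 534.9 Ma → Terreneuvian (538.8–521); D = 4.13 Ma → Pliocene (5.333–2.58); E = 253.2 Ma → Lopingian (259.51–251.902).

A — Eocene; B — Paleocene; C — Terreneuvian; D — Pliocene; E — Lopingian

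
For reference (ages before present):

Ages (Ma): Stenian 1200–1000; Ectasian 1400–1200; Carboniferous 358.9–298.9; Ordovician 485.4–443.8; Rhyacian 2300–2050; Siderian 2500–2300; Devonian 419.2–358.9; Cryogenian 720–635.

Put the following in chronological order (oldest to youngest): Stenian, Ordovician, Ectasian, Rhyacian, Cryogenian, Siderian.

Read off each span (Ma): Stenian 1200–1000; Ordovician 485.4–443.8; Ectasian 1400–1200; Rhyacian 2300–2050; Cryogenian 720–635; Siderian 2500–2300.
Larger Ma is older, so oldest→youngest is Siderian, Rhyacian, Ectasian, Stenian, Cryogenian, Ordovician.

Siderian, Rhyacian, Ectasian, Stenian, Cryogenian, Ordovician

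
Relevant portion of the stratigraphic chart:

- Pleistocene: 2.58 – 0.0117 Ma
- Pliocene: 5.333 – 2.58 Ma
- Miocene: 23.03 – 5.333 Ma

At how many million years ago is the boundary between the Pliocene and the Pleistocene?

The Pliocene ends and the Pleistocene begins at 2.58 Ma.

2.58 Ma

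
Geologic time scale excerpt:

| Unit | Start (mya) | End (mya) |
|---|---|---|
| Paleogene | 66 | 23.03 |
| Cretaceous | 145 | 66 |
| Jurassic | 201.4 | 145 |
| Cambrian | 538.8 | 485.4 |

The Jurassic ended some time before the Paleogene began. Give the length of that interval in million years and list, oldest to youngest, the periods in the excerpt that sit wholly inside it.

79 million years; Cretaceous

The Jurassic closes at 145 Ma and the Paleogene opens at 66 Ma, so the interval is 145 − 66 = 79 Myr.
A period fits inside if it starts at or after 145 Ma and ends at or before 66 Ma; oldest first that gives Cretaceous.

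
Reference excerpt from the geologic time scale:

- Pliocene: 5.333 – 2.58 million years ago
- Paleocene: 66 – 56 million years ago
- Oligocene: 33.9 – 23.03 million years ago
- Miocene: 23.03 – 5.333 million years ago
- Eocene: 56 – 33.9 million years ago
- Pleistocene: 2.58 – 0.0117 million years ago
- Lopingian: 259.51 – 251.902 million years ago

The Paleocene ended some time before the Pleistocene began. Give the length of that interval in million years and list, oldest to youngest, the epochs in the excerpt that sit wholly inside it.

The Paleocene closes at 56 Ma and the Pleistocene opens at 2.58 Ma, so the interval is 56 − 2.58 = 53.42 Myr.
An epoch fits inside if it starts at or after 56 Ma and ends at or before 2.58 Ma; oldest first that gives Eocene, Oligocene, Miocene, Pliocene.

53.42 million years; Eocene, Oligocene, Miocene, Pliocene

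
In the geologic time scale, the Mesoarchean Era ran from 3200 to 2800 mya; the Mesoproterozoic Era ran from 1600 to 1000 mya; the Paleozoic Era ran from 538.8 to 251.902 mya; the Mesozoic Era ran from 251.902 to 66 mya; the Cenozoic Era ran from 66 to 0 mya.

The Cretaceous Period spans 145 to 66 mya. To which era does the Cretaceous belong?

Mesozoic

The Cretaceous (145–66 Ma) lies entirely within 251.902–66 Ma, the Mesozoic Era.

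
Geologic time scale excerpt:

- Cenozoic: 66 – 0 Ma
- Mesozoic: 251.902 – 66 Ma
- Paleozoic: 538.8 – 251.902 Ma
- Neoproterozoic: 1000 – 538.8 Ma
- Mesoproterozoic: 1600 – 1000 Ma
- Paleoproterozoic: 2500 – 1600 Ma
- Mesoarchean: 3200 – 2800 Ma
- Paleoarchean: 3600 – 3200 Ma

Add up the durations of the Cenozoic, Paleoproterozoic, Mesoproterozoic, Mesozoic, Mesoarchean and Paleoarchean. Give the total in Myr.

Each duration: Cenozoic = 66; Paleoproterozoic = 900; Mesoproterozoic = 600; Mesozoic = 185.902; Mesoarchean = 400; Paleoarchean = 400.
Sum: 66 + 900 + 600 + 185.902 + 400 + 400 = 2551.902 Myr.

2551.902 million years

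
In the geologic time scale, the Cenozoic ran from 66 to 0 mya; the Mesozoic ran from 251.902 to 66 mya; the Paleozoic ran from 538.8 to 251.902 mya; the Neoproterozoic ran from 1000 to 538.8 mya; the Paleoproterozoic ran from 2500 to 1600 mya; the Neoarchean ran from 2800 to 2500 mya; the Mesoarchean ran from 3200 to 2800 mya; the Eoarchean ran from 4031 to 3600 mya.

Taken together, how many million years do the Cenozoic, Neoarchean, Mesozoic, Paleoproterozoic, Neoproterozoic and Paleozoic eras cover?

2200 million years

Each duration: Cenozoic = 66; Neoarchean = 300; Mesozoic = 185.902; Paleoproterozoic = 900; Neoproterozoic = 461.2; Paleozoic = 286.898.
Sum: 66 + 300 + 185.902 + 900 + 461.2 + 286.898 = 2200 Myr.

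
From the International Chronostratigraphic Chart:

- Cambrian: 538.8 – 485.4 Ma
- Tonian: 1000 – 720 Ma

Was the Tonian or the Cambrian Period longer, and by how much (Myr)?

Tonian: 1000 − 720 = 280 Myr.
Cambrian: 538.8 − 485.4 = 53.4 Myr.
Difference: 280 − 53.4 = 226.6 Myr, so the Tonian was longer.

Tonian, by 226.6 million years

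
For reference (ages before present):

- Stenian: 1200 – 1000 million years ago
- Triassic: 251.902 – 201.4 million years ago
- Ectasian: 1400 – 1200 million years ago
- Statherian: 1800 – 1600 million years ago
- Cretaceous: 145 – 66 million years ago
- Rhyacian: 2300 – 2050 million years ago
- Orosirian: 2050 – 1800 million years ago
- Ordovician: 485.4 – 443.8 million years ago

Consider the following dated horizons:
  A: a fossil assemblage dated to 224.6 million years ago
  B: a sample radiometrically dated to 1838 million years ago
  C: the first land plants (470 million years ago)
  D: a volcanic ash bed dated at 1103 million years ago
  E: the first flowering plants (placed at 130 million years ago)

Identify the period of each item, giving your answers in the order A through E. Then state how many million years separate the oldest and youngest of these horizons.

A: 224.6 Ma lies in 251.902–201.4 Ma, so Triassic.
B: 1838 Ma lies in 2050–1800 Ma, so Orosirian.
C: 470 Ma lies in 485.4–443.8 Ma, so Ordovician.
D: 1103 Ma lies in 1200–1000 Ma, so Stenian.
E: 130 Ma lies in 145–66 Ma, so Cretaceous.
Oldest = 1838 Ma, youngest = 130 Ma → span 1708 Myr.

A — Triassic; B — Orosirian; C — Ordovician; D — Stenian; E — Cretaceous; span 1708 million years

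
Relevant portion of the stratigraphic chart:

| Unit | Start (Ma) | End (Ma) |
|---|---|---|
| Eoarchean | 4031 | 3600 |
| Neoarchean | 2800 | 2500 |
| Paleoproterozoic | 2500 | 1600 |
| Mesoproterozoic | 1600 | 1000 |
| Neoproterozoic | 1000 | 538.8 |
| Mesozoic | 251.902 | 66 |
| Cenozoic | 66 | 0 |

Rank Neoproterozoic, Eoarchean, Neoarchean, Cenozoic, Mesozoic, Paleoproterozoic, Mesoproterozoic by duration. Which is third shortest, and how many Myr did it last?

Neoarchean, 300 million years

Durations: Neoproterozoic 461.2; Eoarchean 431; Neoarchean 300; Cenozoic 66; Mesozoic 185.902; Paleoproterozoic 900; Mesoproterozoic 600 Myr.
Sorted shortest-first: Cenozoic (66), Mesozoic (185.902), Neoarchean (300), Eoarchean (431), Neoproterozoic (461.2), Mesoproterozoic (600), Paleoproterozoic (900).
The third shortest is Neoarchean at 300 Myr.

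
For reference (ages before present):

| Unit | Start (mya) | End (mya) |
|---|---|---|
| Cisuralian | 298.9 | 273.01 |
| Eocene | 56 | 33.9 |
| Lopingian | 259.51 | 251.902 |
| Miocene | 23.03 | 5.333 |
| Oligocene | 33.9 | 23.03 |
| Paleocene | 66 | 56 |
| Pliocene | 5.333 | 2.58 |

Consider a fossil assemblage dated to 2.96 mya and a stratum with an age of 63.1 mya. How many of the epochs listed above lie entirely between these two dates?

3

63.1 Ma sits inside the Paleocene (66–56) and 2.96 Ma inside the Pliocene (5.333–2.58); neither of those is wholly between the two dates.
The listed epochs lying completely between them are Eocene, Oligocene, Miocene — 3 in all.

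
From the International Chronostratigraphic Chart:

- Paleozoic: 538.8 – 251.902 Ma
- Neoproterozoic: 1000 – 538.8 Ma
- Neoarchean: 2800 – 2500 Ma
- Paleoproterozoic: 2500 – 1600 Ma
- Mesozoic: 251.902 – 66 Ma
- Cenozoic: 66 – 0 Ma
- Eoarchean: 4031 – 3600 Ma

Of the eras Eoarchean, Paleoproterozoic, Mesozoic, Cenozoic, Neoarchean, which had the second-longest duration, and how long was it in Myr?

Start − end for each: Eoarchean 4031 − 3600 = 431; Paleoproterozoic 2500 − 1600 = 900; Mesozoic 251.902 − 66 = 185.902; Cenozoic 66 − 0 = 66; Neoarchean 2800 − 2500 = 300.
Ranking these from longest: Paleoproterozoic > Eoarchean > Neoarchean > Mesozoic > Cenozoic.
Position 2 in that ranking is Eoarchean, which lasted 431 Myr.

Eoarchean, 431 million years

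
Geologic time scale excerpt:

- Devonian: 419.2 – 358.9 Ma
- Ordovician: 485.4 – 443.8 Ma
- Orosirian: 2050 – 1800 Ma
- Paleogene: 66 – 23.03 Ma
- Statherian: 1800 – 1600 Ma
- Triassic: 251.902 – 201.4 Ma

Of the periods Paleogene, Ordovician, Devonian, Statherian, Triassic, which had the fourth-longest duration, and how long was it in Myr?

Paleogene, 42.97 million years

Durations: Paleogene 42.97; Ordovician 41.6; Devonian 60.3; Statherian 200; Triassic 50.502 Myr.
Sorted longest-first: Statherian (200), Devonian (60.3), Triassic (50.502), Paleogene (42.97), Ordovician (41.6).
The fourth longest is Paleogene at 42.97 Myr.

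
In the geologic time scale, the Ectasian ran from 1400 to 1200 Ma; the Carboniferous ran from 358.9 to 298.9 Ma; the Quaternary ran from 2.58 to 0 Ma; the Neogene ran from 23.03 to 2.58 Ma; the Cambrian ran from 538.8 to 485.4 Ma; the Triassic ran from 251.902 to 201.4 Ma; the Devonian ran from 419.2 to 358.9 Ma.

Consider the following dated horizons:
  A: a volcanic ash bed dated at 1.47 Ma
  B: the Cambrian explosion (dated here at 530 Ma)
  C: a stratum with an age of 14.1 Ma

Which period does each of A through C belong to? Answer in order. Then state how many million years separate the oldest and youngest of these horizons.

A — Quaternary; B — Cambrian; C — Neogene; span 528.53 million years

Match each age against the start–end ranges in the excerpt: A = 1.47 Ma → Quaternary (2.58–0); B = 530 Ma → Cambrian (538.8–485.4); C = 14.1 Ma → Neogene (23.03–2.58).
The largest age is 530 Ma and the smallest is 1.47 Ma; their difference is 528.53 Myr.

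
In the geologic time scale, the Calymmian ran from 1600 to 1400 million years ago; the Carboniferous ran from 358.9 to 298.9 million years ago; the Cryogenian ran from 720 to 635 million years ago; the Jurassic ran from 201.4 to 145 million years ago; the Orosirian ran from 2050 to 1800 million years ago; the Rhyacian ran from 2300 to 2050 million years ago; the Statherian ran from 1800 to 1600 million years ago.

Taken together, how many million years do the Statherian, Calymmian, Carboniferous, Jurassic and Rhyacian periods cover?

Duration is start − end for each: (1800 − 1600) + (1600 − 1400) + (358.9 − 298.9) + (201.4 − 145) + (2300 − 2050).
That is 200 + 200 + 60 + 56.4 + 250, which totals 766.4 million years.

766.4 million years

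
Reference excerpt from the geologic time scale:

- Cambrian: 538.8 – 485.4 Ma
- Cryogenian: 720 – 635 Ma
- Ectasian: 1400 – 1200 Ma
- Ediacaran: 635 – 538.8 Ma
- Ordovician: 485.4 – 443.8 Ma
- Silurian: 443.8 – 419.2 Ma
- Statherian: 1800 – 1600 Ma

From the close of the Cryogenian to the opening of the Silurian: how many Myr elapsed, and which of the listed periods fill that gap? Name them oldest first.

The Cryogenian closes at 635 Ma and the Silurian opens at 443.8 Ma, so the interval is 635 − 443.8 = 191.2 Myr.
A period fits inside if it starts at or after 635 Ma and ends at or before 443.8 Ma; oldest first that gives Ediacaran, Cambrian, Ordovician.

191.2 million years; Ediacaran, Cambrian, Ordovician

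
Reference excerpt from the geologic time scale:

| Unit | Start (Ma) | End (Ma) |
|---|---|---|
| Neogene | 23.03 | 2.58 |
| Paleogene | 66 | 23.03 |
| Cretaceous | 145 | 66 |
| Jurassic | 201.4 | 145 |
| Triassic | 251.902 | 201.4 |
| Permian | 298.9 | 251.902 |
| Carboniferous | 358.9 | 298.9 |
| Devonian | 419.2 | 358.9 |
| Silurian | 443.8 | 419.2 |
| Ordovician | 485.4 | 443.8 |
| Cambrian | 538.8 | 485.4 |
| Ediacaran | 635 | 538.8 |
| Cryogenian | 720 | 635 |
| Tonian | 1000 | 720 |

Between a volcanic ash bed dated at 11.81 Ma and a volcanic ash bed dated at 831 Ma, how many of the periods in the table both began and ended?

831 Ma sits inside the Tonian (1000–720) and 11.81 Ma inside the Neogene (23.03–2.58); neither of those is wholly between the two dates.
The listed periods lying completely between them are Cryogenian, Ediacaran, Cambrian, Ordovician, Silurian, Devonian, Carboniferous, Permian, Triassic, Jurassic, Cretaceous, Paleogene — 12 in all.

12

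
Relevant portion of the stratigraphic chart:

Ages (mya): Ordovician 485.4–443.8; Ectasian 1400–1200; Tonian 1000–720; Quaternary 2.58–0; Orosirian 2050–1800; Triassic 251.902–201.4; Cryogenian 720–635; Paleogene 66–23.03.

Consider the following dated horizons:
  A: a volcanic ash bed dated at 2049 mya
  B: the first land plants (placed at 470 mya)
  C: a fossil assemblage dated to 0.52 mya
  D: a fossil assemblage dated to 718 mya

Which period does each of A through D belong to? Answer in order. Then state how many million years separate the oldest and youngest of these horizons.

A: 2049 Ma lies in 2050–1800 Ma, so Orosirian.
B: 470 Ma lies in 485.4–443.8 Ma, so Ordovician.
C: 0.52 Ma lies in 2.58–0 Ma, so Quaternary.
D: 718 Ma lies in 720–635 Ma, so Cryogenian.
Oldest = 2049 Ma, youngest = 0.52 Ma → span 2048.48 Myr.

A — Orosirian; B — Ordovician; C — Quaternary; D — Cryogenian; span 2048.48 million years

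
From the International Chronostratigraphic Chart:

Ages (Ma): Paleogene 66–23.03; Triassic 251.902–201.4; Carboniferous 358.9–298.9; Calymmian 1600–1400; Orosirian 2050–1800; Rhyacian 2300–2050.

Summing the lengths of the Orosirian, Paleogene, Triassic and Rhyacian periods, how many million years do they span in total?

Each duration: Orosirian = 250; Paleogene = 42.97; Triassic = 50.502; Rhyacian = 250.
Sum: 250 + 42.97 + 50.502 + 250 = 593.472 Myr.

593.472 million years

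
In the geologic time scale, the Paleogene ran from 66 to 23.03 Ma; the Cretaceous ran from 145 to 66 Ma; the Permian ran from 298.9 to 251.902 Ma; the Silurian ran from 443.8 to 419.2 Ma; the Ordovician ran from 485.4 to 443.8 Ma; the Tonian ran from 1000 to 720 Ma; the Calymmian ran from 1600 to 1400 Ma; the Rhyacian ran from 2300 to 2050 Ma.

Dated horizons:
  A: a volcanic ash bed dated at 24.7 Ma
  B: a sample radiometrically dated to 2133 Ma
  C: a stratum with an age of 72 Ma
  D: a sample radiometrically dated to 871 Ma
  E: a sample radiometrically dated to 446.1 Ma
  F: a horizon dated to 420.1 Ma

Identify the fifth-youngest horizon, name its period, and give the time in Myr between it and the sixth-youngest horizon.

Sorted youngest-first by Ma: A (24.7), C (72), F (420.1), E (446.1), D (871), B (2133).
The fifth youngest is D at 871 Ma, which lies in 1000–720 Ma: the Tonian.
The sixth youngest is B at 2133 Ma; separation = |871 − 2133| = 1262 Myr.

D, in the Tonian; 1262 million years to B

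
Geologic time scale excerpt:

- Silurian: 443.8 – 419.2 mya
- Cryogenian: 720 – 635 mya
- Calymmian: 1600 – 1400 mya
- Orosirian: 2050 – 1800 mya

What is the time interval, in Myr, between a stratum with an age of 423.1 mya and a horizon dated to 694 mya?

694 − 423.1 = 270.9 million years.

270.9 million years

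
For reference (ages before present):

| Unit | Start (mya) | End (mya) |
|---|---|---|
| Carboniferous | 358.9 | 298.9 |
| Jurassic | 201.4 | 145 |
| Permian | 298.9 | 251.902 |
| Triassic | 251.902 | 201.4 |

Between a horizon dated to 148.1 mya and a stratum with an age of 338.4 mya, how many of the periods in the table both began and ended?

The older date is 338.4 Ma and the younger is 148.1 Ma.
Periods with start < 338.4 and end > 148.1 Ma: Permian (298.9–251.902), Triassic (251.902–201.4).
That is 2 complete periods.

2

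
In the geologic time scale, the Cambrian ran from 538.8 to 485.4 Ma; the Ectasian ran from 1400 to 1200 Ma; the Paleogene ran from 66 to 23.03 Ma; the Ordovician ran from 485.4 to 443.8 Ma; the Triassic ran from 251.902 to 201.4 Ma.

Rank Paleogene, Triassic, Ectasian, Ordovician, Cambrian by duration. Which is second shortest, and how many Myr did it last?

Paleogene, 42.97 million years

Durations: Paleogene 42.97; Triassic 50.502; Ectasian 200; Ordovician 41.6; Cambrian 53.4 Myr.
Sorted shortest-first: Ordovician (41.6), Paleogene (42.97), Triassic (50.502), Cambrian (53.4), Ectasian (200).
The second shortest is Paleogene at 42.97 Myr.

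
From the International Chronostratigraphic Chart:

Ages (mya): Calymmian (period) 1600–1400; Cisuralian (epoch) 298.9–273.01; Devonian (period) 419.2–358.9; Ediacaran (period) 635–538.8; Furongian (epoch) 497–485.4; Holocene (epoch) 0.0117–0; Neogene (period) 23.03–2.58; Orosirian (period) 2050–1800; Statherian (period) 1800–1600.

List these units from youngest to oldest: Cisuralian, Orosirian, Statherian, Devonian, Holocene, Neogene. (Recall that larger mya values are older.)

Holocene → Neogene → Cisuralian → Devonian → Statherian → Orosirian

Sorting by start age (ascending Ma, since larger Ma = older): Holocene start 0.0117, Neogene start 23.03, Cisuralian start 298.9, Devonian start 419.2, Statherian start 1800, Orosirian start 2050.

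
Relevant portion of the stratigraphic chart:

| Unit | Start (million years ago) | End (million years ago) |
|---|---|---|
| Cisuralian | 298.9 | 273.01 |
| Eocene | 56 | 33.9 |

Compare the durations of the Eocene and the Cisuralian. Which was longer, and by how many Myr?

Eocene: 56 − 33.9 = 22.1 Myr.
Cisuralian: 298.9 − 273.01 = 25.89 Myr.
Difference: 25.89 − 22.1 = 3.79 Myr, so the Cisuralian was longer.

Cisuralian, by 3.79 million years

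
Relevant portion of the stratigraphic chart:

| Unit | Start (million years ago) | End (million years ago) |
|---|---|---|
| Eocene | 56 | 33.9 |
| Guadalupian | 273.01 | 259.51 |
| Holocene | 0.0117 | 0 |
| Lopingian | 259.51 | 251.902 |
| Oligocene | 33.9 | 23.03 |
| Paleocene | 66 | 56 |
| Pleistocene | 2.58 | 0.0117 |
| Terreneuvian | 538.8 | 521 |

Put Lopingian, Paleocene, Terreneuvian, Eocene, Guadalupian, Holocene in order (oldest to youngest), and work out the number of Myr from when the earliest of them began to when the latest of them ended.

Terreneuvian → Guadalupian → Lopingian → Paleocene → Eocene → Holocene; total span 538.8 Myr

From the excerpt: Lopingian 259.51–251.902; Paleocene 66–56; Terreneuvian 538.8–521; Eocene 56–33.9; Guadalupian 273.01–259.51; Holocene 0.0117–0 (Ma).
Larger Ma is earlier, so the oldest is Terreneuvian and the youngest is Holocene; oldest to youngest: Terreneuvian, Guadalupian, Lopingian, Paleocene, Eocene, Holocene.
Oldest start 538.8 minus youngest end 0 gives 538.8 Myr overall.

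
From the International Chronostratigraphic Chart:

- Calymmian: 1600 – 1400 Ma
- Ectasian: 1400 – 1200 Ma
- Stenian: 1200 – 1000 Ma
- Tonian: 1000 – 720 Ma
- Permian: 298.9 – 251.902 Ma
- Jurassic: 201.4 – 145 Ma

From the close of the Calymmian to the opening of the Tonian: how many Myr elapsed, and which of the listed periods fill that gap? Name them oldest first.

The Calymmian closes at 1400 Ma and the Tonian opens at 1000 Ma, so the interval is 1400 − 1000 = 400 Myr.
A period fits inside if it starts at or after 1400 Ma and ends at or before 1000 Ma; oldest first that gives Ectasian, Stenian.

400 million years; Ectasian, Stenian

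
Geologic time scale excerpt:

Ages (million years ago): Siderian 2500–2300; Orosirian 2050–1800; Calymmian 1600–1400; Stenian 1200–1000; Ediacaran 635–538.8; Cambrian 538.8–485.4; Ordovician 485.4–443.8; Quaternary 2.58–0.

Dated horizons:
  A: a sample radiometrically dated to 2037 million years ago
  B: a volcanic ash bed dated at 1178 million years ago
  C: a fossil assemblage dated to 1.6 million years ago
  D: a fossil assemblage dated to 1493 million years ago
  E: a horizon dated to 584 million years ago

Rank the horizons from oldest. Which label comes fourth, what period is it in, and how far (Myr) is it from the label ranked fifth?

Sorted oldest-first by Ma: A (2037), D (1493), B (1178), E (584), C (1.6).
The fourth oldest is E at 584 Ma, which lies in 635–538.8 Ma: the Ediacaran.
The fifth oldest is C at 1.6 Ma; separation = |584 − 1.6| = 582.4 Myr.

E, in the Ediacaran; 582.4 million years to C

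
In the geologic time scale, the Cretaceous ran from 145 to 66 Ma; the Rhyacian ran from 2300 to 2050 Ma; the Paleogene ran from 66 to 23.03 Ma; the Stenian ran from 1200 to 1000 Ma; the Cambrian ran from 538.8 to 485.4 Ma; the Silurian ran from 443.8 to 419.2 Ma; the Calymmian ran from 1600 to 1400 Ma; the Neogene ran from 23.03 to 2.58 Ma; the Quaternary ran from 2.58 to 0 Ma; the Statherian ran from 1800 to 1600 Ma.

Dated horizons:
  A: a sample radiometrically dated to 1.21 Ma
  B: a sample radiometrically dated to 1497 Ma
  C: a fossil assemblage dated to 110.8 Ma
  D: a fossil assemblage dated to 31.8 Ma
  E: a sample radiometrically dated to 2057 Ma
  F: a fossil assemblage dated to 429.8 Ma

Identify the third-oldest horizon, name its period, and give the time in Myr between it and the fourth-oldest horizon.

Larger Ma means older, so oldest first: E 2057 > B 1497 > F 429.8 > C 110.8 > D 31.8 > A 1.21.
Counting 3 along gives F (429.8 Ma); the excerpt puts that inside the Silurian, 443.8–419.2 Ma.
Next in line is C (110.8 Ma), and 429.8 − 110.8 = 319 Myr.

F, in the Silurian; 319 million years to C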